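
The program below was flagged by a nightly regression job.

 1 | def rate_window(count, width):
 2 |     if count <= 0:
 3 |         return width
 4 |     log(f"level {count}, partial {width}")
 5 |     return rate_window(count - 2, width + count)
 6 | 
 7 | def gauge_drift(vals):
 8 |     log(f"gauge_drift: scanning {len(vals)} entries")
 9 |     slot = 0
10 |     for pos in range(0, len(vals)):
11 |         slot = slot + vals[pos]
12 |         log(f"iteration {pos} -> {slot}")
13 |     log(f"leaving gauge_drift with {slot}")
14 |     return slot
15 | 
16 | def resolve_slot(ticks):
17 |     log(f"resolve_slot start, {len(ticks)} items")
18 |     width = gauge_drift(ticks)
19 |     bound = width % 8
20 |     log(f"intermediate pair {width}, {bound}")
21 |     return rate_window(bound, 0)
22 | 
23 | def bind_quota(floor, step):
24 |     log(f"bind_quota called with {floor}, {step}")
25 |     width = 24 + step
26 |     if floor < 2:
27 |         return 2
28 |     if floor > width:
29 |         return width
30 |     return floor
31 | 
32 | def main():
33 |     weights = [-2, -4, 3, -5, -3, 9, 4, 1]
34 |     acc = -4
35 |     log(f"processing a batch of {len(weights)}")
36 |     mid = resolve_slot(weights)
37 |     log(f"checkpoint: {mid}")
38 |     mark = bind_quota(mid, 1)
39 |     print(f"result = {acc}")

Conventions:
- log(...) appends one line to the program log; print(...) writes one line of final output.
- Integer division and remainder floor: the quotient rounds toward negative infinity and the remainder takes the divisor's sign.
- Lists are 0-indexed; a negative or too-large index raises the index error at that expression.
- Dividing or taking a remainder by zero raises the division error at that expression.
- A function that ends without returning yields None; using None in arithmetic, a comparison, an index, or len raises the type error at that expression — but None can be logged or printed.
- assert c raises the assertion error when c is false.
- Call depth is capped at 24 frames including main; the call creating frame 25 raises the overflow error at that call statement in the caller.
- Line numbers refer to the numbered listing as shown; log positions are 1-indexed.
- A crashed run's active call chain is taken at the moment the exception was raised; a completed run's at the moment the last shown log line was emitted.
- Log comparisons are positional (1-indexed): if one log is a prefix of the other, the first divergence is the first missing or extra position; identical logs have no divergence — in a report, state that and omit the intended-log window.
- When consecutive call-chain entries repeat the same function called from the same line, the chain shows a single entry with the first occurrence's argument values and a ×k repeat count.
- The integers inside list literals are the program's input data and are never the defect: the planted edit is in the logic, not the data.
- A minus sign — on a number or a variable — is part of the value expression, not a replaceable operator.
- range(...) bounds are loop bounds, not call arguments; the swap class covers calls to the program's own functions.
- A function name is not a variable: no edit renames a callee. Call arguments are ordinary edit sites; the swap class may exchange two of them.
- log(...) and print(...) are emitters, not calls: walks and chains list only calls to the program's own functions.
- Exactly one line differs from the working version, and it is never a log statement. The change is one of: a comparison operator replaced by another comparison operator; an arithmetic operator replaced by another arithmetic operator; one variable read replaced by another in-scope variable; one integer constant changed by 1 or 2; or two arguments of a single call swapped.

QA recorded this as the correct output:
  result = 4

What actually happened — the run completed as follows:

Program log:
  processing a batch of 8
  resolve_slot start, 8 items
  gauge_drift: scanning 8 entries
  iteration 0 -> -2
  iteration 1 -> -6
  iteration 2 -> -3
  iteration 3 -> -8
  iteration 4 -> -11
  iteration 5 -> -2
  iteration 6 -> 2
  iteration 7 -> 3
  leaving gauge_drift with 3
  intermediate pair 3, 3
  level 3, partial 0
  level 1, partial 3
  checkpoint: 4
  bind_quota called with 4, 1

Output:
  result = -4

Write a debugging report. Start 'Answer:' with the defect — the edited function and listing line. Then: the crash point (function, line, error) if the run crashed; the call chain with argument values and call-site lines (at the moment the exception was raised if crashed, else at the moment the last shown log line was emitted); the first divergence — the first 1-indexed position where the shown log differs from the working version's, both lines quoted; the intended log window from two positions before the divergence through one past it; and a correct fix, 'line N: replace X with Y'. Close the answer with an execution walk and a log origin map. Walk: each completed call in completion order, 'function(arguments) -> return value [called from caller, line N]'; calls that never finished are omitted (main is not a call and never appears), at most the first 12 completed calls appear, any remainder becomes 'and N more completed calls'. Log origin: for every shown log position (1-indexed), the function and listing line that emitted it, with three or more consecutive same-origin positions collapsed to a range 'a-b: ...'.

Answer: the defect is in main at line 39.
The tell: Every logged value matches the working version; the printed result is what differs.
Call chain: main -> bind_quota(4, 1) (called at line 38).
First divergence: none — the logs agree in full.
Execution walk:
  gauge_drift([-2, -4, 3, -5, -3, 9, 4, 1]) -> 3  [called from resolve_slot, line 18]
  rate_window(-1, 4) -> 4  [called from rate_window, line 5]
  rate_window(1, 3) -> 4  [called from rate_window, line 5]
  rate_window(3, 0) -> 4  [called from resolve_slot, line 21]
  resolve_slot([-2, -4, 3, -5, -3, 9, 4, 1]) -> 4  [called from main, line 36]
  bind_quota(4, 1) -> 4  [called from main, line 38]
Origin of each log line:
  1: emitted by main (line 35)
  2: emitted by resolve_slot (line 17)
  3: emitted by gauge_drift (line 8)
  4-11: emitted by gauge_drift (line 12)
  12: emitted by gauge_drift (line 13)
  13: emitted by resolve_slot (line 20)
  14: emitted by rate_window (line 4)
  15: emitted by rate_window (line 4)
  16: emitted by main (line 37)
  17: emitted by bind_quota (line 24)
A correct fix: line 39: replace `acc` with `mark`.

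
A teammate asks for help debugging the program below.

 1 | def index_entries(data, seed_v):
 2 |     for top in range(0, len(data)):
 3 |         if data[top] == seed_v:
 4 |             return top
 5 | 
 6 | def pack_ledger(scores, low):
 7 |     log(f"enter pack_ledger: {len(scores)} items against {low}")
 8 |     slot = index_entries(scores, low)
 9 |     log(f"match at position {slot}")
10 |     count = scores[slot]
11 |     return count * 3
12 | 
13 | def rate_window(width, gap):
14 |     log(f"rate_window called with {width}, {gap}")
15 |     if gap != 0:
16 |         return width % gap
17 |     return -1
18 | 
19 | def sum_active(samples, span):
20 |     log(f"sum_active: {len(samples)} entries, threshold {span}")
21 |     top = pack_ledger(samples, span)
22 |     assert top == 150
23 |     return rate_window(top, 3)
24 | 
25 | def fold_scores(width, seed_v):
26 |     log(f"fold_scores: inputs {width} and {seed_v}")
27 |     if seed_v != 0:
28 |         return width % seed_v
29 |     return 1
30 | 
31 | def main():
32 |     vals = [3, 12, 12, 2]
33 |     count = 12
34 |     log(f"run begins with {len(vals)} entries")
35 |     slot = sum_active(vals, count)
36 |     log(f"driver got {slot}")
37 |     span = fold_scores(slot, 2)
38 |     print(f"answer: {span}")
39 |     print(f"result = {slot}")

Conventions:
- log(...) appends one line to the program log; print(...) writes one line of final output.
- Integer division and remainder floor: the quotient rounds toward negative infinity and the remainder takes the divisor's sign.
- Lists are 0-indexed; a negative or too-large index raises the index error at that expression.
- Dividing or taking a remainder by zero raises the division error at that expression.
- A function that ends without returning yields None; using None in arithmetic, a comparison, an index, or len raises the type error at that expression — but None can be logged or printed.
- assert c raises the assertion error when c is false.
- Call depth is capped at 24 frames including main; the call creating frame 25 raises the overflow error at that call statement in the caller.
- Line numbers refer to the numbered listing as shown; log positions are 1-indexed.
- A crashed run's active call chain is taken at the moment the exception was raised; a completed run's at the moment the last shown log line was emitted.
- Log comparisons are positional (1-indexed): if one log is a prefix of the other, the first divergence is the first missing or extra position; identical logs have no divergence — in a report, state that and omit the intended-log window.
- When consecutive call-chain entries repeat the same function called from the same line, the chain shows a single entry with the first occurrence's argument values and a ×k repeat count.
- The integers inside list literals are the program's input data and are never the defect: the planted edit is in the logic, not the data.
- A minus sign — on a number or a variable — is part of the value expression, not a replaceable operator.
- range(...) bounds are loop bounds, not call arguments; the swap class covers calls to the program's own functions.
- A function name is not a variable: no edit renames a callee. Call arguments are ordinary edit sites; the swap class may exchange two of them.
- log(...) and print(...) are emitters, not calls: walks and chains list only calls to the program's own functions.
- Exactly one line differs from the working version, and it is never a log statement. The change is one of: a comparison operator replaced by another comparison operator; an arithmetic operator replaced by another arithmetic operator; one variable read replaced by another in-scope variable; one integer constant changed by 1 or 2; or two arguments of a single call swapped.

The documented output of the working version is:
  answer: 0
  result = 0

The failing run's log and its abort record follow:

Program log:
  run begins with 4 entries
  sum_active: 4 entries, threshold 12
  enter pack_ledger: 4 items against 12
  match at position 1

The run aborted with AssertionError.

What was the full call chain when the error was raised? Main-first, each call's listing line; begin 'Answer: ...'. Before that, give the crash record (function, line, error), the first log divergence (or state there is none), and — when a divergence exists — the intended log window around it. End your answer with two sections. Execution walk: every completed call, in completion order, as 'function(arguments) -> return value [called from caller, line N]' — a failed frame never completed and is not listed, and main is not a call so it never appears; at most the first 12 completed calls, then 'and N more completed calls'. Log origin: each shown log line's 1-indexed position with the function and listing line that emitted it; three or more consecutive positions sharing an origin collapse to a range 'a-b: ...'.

Answer: main -> sum_active (called at line 35).
The tell: The faulty run's log stops after 4 lines; the working version's next line would be 'rate_window called with 36, 3'.
Crash: sum_active, line 22, AssertionError.
First divergence: position 5 — after 4 matching lines the faulty run goes silent; intended next line 'rate_window called with 36, 3'.
Intended log window:
  3: enter pack_ledger: 4 items against 12
  4: match at position 1
  5: rate_window called with 36, 3
  6: driver got 0
Execution walk:
  index_entries([3, 12, 12, 2], 12) -> 1  [called from pack_ledger, line 8]
  pack_ledger([3, 12, 12, 2], 12) -> 36  [called from sum_active, line 21]
Origin of each log line:
  1 — main, line 34
  2 — sum_active, line 20
  3 — pack_ledger, line 7
  4 — pack_ledger, line 9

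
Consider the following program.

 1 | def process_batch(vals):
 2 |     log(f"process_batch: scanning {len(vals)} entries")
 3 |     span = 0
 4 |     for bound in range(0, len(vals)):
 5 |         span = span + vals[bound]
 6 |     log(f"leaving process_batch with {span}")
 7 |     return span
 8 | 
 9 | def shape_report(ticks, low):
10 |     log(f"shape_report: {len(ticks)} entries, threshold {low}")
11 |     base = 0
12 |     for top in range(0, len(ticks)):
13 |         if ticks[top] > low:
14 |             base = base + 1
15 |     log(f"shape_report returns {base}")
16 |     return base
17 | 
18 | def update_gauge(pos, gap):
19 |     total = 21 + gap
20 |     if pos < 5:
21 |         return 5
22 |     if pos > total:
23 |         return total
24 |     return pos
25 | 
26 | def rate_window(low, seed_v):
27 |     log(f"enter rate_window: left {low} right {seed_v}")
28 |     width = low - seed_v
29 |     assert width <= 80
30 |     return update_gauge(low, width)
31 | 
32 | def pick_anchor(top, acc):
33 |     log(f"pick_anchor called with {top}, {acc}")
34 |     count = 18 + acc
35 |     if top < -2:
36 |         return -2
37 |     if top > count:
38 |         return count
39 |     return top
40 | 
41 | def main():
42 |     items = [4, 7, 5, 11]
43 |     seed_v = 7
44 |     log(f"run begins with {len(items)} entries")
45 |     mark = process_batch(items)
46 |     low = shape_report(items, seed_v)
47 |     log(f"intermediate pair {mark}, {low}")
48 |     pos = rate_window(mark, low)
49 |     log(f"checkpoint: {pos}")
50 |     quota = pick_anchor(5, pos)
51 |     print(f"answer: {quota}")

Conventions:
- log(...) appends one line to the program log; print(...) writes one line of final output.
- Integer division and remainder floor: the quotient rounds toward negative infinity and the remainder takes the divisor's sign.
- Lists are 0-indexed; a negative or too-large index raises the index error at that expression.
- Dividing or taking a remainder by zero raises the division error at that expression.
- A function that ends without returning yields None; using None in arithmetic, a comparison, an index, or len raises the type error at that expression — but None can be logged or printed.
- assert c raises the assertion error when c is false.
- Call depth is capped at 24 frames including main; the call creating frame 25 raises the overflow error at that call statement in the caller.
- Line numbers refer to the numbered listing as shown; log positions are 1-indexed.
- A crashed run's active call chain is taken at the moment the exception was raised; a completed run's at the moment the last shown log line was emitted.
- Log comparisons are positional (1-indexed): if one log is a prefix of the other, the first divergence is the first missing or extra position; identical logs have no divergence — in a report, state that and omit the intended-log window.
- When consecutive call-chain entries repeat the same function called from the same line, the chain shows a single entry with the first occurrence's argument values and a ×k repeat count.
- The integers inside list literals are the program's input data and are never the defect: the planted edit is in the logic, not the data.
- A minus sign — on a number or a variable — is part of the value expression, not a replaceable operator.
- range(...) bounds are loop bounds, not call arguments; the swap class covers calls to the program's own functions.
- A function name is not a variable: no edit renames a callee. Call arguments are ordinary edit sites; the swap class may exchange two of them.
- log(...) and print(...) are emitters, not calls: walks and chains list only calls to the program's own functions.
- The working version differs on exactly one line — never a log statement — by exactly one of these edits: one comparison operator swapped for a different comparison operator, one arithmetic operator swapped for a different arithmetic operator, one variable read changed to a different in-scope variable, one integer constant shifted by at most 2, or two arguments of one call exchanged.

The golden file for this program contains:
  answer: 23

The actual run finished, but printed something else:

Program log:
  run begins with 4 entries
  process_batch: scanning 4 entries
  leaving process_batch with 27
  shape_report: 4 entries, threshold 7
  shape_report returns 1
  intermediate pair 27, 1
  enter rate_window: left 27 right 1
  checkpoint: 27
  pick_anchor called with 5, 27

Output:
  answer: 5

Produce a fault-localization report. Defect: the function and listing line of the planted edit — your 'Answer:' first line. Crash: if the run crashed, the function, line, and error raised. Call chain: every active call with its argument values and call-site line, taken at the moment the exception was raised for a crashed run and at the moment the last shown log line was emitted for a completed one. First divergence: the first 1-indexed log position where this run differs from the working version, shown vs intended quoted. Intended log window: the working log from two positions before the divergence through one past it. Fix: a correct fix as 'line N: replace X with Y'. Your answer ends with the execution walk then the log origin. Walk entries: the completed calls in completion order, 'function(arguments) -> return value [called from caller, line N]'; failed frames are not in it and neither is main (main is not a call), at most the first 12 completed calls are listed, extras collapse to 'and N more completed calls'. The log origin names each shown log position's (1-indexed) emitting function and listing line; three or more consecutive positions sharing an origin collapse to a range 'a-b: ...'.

Answer: the defect is in main at line 50.
The tell: Log line 9 is where behavior first shows: 'pick_anchor called with 5, 27' appears instead of 'pick_anchor called with 27, 5'.
Call chain: main -> pick_anchor(5, 27) (called at line 50).
First divergence: at position 9 the run shows 'pick_anchor called with 5, 27' where the working version logs 'pick_anchor called with 27, 5'.
Intended log window:
  7: enter rate_window: left 27 right 1
  8: checkpoint: 27
  9: pick_anchor called with 27, 5
Execution walk:
  process_batch([4, 7, 5, 11]) -> 27  [called from main, line 45]
  shape_report([4, 7, 5, 11], 7) -> 1  [called from main, line 46]
  update_gauge(27, 26) -> 27  [called from rate_window, line 30]
  rate_window(27, 1) -> 27  [called from main, line 48]
  pick_anchor(5, 27) -> 5  [called from main, line 50]
Log line origins:
  1: from main, line 44
  2: from process_batch, line 2
  3: from process_batch, line 6
  4: from shape_report, line 10
  5: from shape_report, line 15
  6: from main, line 47
  7: from rate_window, line 27
  8: from main, line 49
  9: from pick_anchor, line 33
A correct fix: line 50: replace `pick_anchor(5, pos)` with `pick_anchor(pos, 5)`.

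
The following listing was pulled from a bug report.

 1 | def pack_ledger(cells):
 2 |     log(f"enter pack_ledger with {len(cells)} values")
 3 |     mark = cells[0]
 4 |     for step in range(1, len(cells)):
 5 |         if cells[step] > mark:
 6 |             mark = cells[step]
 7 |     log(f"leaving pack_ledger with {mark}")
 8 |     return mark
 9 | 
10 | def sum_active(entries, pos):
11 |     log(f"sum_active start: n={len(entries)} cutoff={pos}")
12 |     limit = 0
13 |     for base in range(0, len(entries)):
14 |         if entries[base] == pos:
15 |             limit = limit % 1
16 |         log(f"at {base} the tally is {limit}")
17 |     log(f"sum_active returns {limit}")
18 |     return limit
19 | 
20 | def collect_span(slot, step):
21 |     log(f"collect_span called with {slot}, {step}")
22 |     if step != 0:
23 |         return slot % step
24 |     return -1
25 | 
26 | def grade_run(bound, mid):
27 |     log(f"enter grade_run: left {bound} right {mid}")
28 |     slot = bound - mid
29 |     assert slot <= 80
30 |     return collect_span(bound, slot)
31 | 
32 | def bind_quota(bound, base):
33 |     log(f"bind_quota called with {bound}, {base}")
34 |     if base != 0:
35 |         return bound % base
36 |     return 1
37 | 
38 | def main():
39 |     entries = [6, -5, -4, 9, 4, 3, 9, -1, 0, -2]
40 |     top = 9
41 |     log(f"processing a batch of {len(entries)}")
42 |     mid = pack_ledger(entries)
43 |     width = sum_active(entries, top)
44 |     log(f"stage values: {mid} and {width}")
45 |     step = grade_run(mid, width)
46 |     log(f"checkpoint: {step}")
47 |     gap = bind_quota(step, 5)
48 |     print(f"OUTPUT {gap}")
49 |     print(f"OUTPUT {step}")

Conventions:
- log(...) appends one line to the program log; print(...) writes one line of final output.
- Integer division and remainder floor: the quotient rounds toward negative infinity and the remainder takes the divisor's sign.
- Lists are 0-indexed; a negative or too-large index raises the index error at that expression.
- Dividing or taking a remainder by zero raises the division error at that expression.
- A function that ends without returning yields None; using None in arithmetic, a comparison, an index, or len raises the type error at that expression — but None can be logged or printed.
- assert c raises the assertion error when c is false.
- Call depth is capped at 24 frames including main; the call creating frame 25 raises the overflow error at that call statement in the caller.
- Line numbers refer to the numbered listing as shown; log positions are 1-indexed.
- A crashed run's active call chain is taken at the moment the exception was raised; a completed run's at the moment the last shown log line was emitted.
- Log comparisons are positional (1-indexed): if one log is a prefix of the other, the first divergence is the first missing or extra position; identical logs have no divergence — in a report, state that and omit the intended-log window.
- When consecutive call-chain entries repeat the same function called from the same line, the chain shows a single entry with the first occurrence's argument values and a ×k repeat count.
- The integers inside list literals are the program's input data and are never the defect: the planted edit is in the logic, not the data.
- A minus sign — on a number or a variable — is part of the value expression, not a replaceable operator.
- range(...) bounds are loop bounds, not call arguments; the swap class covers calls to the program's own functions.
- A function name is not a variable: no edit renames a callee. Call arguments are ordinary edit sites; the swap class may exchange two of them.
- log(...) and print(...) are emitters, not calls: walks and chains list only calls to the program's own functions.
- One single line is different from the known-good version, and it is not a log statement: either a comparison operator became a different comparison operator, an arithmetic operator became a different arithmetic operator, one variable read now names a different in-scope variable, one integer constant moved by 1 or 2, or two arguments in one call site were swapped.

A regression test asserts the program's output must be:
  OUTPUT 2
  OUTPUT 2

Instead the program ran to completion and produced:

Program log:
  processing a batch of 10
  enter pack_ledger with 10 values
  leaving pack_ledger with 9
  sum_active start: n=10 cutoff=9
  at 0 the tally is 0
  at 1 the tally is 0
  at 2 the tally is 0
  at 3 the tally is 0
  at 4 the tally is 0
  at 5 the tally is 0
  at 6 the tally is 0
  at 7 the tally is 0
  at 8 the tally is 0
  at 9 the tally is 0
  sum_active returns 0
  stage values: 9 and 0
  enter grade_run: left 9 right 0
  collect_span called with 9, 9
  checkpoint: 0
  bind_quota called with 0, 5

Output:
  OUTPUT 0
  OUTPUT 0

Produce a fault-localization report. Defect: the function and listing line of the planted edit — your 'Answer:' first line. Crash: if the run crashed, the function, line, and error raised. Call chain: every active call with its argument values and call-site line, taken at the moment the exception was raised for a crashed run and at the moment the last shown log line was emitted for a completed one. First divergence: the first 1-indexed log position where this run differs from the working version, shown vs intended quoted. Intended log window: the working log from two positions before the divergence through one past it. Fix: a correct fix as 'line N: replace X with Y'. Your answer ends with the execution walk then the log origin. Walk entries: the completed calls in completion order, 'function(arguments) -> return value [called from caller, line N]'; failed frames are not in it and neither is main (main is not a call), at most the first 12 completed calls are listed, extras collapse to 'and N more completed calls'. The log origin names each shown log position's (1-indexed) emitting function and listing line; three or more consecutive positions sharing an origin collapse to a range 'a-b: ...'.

Answer: the defect is in sum_active at line 15.
The tell: At log position 8 the runs split — shown 'at 3 the tally is 0', but the working version logs 'at 3 the tally is 1'.
Call chain: main -> bind_quota(0, 5) (called at line 47).
First divergence: at position 8 the run shows 'at 3 the tally is 0' where the working version logs 'at 3 the tally is 1'.
Intended log window:
  6: at 1 the tally is 0
  7: at 2 the tally is 0
  8: at 3 the tally is 1
  9: at 4 the tally is 1
Execution walk:
  pack_ledger([6, -5, -4, 9, 4, 3, 9, -1, 0, -2]) -> 9  [called from main, line 42]
  sum_active([6, -5, -4, 9, 4, 3, 9, -1, 0, -2], 9) -> 0  [called from main, line 43]
  collect_span(9, 9) -> 0  [called from grade_run, line 30]
  grade_run(9, 0) -> 0  [called from main, line 45]
  bind_quota(0, 5) -> 0  [called from main, line 47]
Log origins:
  1: emitted by main (line 41)
  2: emitted by pack_ledger (line 2)
  3: emitted by pack_ledger (line 7)
  4: emitted by sum_active (line 11)
  5-14: emitted by sum_active (line 16)
  15: emitted by sum_active (line 17)
  16: emitted by main (line 44)
  17: emitted by grade_run (line 27)
  18: emitted by collect_span (line 21)
  19: emitted by main (line 46)
  20: emitted by bind_quota (line 33)
A correct fix: line 15: replace `%` with `+`.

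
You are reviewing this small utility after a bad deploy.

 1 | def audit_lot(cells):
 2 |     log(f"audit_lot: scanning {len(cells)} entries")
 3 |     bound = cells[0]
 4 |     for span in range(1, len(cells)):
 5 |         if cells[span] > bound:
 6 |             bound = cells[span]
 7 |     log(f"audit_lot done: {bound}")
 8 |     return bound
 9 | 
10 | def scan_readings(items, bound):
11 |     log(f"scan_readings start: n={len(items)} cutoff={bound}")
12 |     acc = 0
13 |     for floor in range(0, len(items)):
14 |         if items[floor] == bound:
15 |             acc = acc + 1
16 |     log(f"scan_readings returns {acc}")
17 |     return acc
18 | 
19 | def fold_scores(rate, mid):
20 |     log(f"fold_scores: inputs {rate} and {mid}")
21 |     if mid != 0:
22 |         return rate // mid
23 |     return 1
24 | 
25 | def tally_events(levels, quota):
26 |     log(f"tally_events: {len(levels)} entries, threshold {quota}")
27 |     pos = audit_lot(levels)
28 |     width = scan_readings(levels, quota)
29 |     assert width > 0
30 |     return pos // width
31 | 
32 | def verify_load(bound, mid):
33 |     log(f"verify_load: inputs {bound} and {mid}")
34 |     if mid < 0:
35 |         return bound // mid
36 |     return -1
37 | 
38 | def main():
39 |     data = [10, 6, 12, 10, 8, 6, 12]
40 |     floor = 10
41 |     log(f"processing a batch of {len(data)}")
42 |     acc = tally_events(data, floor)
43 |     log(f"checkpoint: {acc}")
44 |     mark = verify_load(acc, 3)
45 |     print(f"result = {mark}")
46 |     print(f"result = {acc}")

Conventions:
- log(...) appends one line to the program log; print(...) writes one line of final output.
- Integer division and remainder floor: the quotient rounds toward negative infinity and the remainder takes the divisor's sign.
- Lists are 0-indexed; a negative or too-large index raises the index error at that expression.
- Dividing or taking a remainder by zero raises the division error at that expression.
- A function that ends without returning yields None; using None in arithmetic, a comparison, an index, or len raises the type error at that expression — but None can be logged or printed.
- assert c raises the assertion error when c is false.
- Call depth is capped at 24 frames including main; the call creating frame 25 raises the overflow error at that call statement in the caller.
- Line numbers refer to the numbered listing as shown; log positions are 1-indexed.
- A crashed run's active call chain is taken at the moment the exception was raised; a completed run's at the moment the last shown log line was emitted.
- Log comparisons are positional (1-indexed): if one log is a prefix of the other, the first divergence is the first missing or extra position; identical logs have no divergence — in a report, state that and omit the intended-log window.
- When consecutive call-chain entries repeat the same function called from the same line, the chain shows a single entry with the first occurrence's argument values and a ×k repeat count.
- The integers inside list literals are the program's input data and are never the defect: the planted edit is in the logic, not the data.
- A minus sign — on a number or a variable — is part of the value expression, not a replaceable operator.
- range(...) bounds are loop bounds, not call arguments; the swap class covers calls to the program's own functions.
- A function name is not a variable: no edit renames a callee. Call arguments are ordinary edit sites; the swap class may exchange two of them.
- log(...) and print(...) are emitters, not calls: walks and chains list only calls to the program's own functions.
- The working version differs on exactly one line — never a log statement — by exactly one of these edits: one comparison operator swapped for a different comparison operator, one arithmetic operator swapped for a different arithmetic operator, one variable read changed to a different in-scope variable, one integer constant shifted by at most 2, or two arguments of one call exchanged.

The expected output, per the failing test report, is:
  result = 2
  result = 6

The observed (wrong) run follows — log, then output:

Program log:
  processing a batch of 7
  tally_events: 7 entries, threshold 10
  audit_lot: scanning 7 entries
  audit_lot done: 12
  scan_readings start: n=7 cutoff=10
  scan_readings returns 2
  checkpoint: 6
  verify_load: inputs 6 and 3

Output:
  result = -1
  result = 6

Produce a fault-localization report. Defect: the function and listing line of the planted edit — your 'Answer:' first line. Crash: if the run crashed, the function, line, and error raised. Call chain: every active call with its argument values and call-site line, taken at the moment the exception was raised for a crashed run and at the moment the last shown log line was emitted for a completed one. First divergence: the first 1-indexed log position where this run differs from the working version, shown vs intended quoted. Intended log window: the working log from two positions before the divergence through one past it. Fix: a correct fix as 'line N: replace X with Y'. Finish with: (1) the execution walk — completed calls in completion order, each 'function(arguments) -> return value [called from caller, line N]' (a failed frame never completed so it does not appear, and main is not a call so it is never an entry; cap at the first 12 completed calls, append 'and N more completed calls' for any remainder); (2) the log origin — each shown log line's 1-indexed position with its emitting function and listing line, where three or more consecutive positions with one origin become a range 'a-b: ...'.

Answer: the defect is in verify_load at line 34.
Key observation: The logs agree in full; only the final output differs.
Call chain: main -> verify_load(6, 3) (called at line 44).
First divergence: none (the log streams are identical).
Execution walk:
  audit_lot([10, 6, 12, 10, 8, 6, 12]) -> 12  [called from tally_events, line 27]
  scan_readings([10, 6, 12, 10, 8, 6, 12], 10) -> 2  [called from tally_events, line 28]
  tally_events([10, 6, 12, 10, 8, 6, 12], 10) -> 6  [called from main, line 42]
  verify_load(6, 3) -> -1  [called from main, line 44]
Origin of each log line:
  1: emitted by main (line 41)
  2: emitted by tally_events (line 26)
  3: emitted by audit_lot (line 2)
  4: emitted by audit_lot (line 7)
  5: emitted by scan_readings (line 11)
  6: emitted by scan_readings (line 16)
  7: emitted by main (line 43)
  8: emitted by verify_load (line 33)
A correct fix: line 34: replace `<` with `!=`.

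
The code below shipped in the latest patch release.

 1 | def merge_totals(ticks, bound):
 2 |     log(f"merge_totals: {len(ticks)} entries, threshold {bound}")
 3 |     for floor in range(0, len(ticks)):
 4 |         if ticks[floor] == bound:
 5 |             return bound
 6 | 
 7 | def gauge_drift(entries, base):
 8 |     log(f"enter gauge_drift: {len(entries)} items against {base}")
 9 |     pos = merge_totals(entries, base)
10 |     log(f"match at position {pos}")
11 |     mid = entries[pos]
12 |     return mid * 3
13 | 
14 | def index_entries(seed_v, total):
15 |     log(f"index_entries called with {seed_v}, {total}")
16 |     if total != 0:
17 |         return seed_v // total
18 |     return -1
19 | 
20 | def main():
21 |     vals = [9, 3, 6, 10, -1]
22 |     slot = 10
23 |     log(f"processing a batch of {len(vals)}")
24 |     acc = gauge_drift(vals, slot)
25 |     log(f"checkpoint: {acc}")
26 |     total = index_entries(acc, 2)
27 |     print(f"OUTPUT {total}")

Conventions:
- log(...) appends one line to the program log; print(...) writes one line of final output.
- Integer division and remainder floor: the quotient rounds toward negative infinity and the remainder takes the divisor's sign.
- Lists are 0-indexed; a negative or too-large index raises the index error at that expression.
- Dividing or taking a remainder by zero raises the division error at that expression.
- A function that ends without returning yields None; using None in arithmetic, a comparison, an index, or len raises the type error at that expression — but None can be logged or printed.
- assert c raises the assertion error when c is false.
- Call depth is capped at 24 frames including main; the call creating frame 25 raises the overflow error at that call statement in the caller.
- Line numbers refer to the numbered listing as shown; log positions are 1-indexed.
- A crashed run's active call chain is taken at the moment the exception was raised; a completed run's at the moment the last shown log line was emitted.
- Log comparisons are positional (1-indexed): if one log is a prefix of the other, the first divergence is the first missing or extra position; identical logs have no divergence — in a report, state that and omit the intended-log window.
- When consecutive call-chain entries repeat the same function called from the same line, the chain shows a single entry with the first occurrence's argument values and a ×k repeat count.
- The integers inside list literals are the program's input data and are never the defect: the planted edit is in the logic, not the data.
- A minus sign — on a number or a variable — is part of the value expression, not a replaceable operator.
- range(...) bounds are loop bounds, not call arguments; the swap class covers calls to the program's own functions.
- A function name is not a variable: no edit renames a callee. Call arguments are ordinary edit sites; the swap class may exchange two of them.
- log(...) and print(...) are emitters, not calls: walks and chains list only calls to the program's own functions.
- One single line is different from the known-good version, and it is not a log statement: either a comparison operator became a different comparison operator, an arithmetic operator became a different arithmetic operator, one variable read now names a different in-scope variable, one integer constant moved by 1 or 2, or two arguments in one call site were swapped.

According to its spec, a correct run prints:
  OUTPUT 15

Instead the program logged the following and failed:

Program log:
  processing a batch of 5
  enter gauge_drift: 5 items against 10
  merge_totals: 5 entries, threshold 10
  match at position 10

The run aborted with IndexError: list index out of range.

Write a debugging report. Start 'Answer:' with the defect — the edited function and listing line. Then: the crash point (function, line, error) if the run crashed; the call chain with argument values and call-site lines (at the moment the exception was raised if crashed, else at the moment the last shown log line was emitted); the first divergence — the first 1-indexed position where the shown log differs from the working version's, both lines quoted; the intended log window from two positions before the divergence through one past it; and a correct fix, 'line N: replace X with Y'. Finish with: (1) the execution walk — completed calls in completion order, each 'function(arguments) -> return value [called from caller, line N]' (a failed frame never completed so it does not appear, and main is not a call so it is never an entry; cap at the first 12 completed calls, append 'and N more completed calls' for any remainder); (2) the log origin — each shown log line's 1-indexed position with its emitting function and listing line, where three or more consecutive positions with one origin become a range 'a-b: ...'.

Answer: the defect is in merge_totals at line 5.
Key fact: The log first diverges at position 4: the faulty run prints 'match at position 10' where the working version prints 'match at position 3'.
Crash: gauge_drift, line 11, IndexError.
Call chain: main -> gauge_drift([9, 3, 6, 10, -1], 10) (called at line 24).
First divergence: at position 4 the run shows 'match at position 10' where the working version logs 'match at position 3'.
Intended log window:
  2: enter gauge_drift: 5 items against 10
  3: merge_totals: 5 entries, threshold 10
  4: match at position 3
  5: checkpoint: 30
Execution walk:
  merge_totals([9, 3, 6, 10, -1], 10) -> 10  [called from gauge_drift, line 9]
Origin of each log line:
  1: logged in main at line 23
  2: logged in gauge_drift at line 8
  3: logged in merge_totals at line 2
  4: logged in gauge_drift at line 10
A correct fix: line 5: replace `bound` with `floor`.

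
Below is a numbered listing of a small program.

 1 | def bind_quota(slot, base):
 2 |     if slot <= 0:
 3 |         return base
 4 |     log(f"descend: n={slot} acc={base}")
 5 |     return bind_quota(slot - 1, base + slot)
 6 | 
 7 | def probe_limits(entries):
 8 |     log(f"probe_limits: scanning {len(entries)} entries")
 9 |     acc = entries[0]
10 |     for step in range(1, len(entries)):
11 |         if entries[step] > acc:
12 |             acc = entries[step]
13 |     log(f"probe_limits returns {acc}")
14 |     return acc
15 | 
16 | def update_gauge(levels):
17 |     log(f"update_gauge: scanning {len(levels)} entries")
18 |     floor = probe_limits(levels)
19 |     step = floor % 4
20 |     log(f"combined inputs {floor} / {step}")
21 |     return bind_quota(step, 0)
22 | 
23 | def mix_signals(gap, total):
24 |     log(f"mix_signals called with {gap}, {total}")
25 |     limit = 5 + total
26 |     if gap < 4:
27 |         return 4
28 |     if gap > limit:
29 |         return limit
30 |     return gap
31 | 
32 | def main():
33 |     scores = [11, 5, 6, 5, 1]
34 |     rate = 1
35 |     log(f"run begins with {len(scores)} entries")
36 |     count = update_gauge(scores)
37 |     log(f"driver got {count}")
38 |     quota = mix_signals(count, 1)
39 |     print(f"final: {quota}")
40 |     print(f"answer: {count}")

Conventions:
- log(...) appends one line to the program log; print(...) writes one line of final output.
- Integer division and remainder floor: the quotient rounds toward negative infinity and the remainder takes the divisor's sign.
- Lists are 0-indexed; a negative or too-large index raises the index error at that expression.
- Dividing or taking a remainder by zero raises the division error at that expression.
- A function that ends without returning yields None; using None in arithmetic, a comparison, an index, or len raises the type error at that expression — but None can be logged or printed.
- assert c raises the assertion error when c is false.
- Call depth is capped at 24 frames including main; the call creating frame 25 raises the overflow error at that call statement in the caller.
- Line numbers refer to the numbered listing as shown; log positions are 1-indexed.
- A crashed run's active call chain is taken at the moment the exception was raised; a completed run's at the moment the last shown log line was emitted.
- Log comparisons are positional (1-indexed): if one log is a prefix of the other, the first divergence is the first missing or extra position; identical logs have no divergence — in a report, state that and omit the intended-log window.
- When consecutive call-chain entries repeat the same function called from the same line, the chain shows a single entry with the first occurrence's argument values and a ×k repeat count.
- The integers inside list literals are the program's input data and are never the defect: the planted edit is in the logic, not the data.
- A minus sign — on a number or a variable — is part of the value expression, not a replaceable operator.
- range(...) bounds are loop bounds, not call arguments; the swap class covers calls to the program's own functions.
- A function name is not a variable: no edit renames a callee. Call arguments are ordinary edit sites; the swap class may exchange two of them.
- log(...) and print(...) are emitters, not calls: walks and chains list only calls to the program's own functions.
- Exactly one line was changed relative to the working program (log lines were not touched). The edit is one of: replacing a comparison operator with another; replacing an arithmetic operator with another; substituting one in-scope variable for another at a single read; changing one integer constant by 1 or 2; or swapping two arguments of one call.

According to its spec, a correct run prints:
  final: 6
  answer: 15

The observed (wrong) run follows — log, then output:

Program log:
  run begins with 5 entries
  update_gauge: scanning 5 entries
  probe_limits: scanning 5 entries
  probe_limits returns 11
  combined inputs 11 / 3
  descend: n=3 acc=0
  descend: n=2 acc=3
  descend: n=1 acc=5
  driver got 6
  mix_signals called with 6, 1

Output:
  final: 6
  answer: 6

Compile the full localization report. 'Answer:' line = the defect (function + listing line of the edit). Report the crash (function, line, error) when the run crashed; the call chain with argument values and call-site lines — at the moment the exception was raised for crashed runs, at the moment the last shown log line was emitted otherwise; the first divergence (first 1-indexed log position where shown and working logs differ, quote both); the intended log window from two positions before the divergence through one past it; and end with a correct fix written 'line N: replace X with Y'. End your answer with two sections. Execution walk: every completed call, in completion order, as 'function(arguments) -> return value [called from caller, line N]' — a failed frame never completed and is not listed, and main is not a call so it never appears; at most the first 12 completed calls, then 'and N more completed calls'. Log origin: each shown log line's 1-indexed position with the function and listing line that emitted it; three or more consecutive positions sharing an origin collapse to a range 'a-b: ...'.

Answer: the defect is in update_gauge at line 19.
Key observation: The earliest visible damage is log position 5 — 'combined inputs 11 / 3' rather than the intended 'combined inputs 11 / 5'.
Call chain: main -> mix_signals(6, 1) (called at line 38).
First divergence: position 5 — shown 'combined inputs 11 / 3', intended 'combined inputs 11 / 5'.
Intended log window:
  3: probe_limits: scanning 5 entries
  4: probe_limits returns 11
  5: combined inputs 11 / 5
  6: descend: n=5 acc=0
Execution walk:
  probe_limits([11, 5, 6, 5, 1]) -> 11  [called from update_gauge, line 18]
  bind_quota(0, 6) -> 6  [called from bind_quota, line 5]
  bind_quota(1, 5) -> 6  [called from bind_quota, line 5]
  bind_quota(2, 3) -> 6  [called from bind_quota, line 5]
  bind_quota(3, 0) -> 6  [called from update_gauge, line 21]
  update_gauge([11, 5, 6, 5, 1]) -> 6  [called from main, line 36]
  mix_signals(6, 1) -> 6  [called from main, line 38]
Log origins:
  1 — main, line 35
  2 — update_gauge, line 17
  3 — probe_limits, line 8
  4 — probe_limits, line 13
  5 — update_gauge, line 20
  6-8 — bind_quota, line 4
  9 — main, line 37
  10 — mix_signals, line 24
A correct fix: line 19: replace `4` with `6`.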